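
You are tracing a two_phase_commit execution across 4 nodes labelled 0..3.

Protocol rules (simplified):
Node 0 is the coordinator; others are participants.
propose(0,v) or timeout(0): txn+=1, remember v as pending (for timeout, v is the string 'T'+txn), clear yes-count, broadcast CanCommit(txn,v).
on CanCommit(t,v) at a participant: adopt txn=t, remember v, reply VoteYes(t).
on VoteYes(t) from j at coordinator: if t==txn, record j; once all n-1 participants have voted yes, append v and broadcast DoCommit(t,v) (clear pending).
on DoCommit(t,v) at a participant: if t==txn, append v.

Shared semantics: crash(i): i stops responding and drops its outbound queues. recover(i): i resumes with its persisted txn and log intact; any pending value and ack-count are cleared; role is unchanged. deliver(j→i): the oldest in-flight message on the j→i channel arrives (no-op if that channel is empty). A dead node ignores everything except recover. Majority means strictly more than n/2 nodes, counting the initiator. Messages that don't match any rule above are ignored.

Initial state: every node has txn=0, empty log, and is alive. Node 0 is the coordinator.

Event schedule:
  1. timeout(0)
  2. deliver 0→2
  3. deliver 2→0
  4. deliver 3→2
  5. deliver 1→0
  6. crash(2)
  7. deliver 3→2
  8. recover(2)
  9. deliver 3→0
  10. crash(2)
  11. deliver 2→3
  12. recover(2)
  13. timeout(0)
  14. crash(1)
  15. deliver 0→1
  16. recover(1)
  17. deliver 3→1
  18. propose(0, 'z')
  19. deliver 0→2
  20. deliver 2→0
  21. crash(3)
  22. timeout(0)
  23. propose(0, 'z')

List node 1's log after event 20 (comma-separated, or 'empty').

e1 timeout(0): 0[coor,t=1,-]
e2 deliver 0→2: 2[part,t=1,-]
e3 deliver 2→0: ·
e4 deliver 3→2: ·
e5 deliver 1→0: ·
e6 crash(2): 2[✗part,t=1,-]
e7 deliver 3→2: ·
e8 recover(2): 2[part,t=1,-]
e9 deliver 3→0: ·
e10 crash(2): 2[✗part,t=1,-]
e11 deliver 2→3: ·
e12 recover(2): 2[part,t=1,-]
e13 timeout(0): 0[coor,t=2,-]
e14 crash(1): 1[✗part,t=0,-]
e15 deliver 0→1: ·
e16 recover(1): 1[part,t=0,-]
e17 deliver 3→1: ·
e18 propose(0,'z'): 0[coor,t=3,-]
e19 deliver 0→2: 2[part,t=2,-]
e20 deliver 2→0: ·

empty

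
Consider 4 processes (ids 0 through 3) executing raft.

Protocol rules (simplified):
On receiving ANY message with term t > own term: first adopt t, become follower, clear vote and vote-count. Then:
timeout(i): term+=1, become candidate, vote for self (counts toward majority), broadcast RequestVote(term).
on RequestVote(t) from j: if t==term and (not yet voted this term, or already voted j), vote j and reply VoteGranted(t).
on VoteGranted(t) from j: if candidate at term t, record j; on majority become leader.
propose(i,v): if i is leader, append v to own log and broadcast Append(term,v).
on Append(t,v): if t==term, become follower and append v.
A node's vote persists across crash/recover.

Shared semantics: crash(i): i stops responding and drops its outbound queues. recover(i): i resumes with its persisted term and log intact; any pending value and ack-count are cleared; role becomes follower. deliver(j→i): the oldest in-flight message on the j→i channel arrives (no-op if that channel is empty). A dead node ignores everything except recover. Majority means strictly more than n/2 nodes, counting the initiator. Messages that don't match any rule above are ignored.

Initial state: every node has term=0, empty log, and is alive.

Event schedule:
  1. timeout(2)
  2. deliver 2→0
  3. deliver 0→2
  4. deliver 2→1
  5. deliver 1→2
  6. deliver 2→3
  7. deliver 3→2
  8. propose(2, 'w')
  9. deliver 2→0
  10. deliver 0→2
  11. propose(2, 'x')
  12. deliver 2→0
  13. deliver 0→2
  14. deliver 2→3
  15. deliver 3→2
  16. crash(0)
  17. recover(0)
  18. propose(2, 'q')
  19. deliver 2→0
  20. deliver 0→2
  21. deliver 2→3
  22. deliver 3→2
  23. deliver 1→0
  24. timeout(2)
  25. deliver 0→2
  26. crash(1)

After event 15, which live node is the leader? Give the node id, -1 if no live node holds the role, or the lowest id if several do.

after 1 — timeout(2): n2:cand/t1/[-]
after 2 — deliver 2→0: n0:foll/t1/[-]
after 3 — deliver 0→2: ·
after 4 — deliver 2→1: n1:foll/t1/[-]
after 5 — deliver 1→2: n2:lead/t1/[-]
after 6 — deliver 2→3: n3:foll/t1/[-]
after 7 — deliver 3→2: ·
after 8 — propose(2,'w'): n2:lead/t1/[w]
after 9 — deliver 2→0: n0:foll/t1/[w]
after 10 — deliver 0→2: ·
after 11 — propose(2,'x'): n2:lead/t1/[w,x]
after 12 — deliver 2→0: n0:foll/t1/[w,x]
after 13 — deliver 0→2: ·
after 14 — deliver 2→3: n3:foll/t1/[w]
after 15 — deliver 3→2: ·

2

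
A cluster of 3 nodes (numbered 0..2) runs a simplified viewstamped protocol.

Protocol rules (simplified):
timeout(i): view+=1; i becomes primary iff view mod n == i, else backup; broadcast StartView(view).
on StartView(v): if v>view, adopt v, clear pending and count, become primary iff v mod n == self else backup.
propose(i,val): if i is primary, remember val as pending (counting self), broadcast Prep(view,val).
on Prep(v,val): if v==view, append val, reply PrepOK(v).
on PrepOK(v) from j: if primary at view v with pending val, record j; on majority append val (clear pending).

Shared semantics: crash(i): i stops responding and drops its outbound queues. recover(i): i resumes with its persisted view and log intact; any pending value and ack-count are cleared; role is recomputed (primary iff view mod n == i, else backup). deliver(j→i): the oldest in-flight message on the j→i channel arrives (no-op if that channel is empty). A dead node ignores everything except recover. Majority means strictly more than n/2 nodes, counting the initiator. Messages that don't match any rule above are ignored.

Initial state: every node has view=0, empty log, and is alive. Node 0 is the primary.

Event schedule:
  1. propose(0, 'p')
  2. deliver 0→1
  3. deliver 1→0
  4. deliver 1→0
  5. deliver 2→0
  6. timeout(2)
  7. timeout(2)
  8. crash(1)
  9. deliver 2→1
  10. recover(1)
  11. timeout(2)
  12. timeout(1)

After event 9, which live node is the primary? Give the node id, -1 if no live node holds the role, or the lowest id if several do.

after 1 — propose(0,'p'): ·
after 2 — deliver 0→1: n1:back/v0/[p]
after 3 — deliver 1→0: n0:prim/v0/[p]
after 4 — deliver 1→0: ·
after 5 — deliver 2→0: ·
after 6 — timeout(2): n2:back/v1/[-]
after 7 — timeout(2): n2:prim/v2/[-]
after 8 — crash(1): n1:✗back/v0/[p]
after 9 — deliver 2→1: ·

0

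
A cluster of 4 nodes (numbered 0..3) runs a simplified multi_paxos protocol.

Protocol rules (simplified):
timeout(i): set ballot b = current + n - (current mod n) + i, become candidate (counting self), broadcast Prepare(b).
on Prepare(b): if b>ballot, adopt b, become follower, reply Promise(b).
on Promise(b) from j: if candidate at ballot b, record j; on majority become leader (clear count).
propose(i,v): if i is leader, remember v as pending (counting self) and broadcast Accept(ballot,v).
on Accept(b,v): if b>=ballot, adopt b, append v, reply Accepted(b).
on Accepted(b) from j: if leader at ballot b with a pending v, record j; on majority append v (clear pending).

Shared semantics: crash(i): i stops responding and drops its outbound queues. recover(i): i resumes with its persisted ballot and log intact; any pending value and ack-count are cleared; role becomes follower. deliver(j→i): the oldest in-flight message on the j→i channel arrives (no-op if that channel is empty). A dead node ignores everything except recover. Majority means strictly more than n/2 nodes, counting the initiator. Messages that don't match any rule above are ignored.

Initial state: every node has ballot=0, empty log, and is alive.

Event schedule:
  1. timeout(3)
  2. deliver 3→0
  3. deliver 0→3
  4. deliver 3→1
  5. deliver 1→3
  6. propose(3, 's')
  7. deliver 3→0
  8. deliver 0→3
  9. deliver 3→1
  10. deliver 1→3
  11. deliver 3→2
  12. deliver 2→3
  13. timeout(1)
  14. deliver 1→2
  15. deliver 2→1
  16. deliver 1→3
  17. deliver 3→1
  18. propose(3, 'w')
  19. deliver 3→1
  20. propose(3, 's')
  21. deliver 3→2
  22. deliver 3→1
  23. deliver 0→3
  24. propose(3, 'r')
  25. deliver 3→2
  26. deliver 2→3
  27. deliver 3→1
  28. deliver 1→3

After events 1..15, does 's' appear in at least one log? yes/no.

step 1 timeout(3): 3={cand,b=7,log=-}
step 2 deliver 3→0: 0={foll,b=7,log=-}
step 3 deliver 0→3: —
step 4 deliver 3→1: 1={foll,b=7,log=-}
step 5 deliver 1→3: 3={lead,b=7,log=-}
step 6 propose(3,'s'): —
step 7 deliver 3→0: 0={foll,b=7,log=s}
step 8 deliver 0→3: —
step 9 deliver 3→1: 1={foll,b=7,log=s}
step 10 deliver 1→3: 3={lead,b=7,log=s}
step 11 deliver 3→2: 2={foll,b=7,log=-}
step 12 deliver 2→3: —
step 13 timeout(1): 1={cand,b=9,log=s}
step 14 deliver 1→2: 2={foll,b=9,log=-}
step 15 deliver 2→1: —

yes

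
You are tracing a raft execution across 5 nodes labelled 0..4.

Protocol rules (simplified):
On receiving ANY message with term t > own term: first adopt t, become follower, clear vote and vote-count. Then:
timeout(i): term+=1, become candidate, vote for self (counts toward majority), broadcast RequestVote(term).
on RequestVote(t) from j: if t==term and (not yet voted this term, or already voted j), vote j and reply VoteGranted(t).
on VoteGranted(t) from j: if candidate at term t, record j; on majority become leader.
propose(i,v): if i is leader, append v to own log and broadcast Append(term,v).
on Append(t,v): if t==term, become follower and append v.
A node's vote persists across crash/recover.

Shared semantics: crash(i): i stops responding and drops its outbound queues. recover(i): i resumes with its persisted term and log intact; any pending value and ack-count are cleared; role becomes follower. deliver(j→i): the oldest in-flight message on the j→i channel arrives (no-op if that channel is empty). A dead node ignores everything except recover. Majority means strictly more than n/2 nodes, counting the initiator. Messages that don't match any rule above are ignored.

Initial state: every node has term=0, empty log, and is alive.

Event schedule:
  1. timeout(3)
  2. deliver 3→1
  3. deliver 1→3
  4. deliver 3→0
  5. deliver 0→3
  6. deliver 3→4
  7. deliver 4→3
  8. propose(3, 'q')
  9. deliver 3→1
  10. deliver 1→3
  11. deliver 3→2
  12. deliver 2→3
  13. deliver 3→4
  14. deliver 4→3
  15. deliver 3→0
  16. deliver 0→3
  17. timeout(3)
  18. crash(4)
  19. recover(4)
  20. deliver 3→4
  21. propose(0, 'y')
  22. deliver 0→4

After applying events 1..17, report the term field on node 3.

[1] timeout(3) → N3(cand t1 [-])
[2] deliver 3→1 → N1(foll t1 [-])
[3] deliver 1→3 → ∅
[4] deliver 3→0 → N0(foll t1 [-])
[5] deliver 0→3 → N3(lead t1 [-])
[6] deliver 3→4 → N4(foll t1 [-])
[7] deliver 4→3 → ∅
[8] propose(3,'q') → N3(lead t1 [q])
[9] deliver 3→1 → N1(foll t1 [q])
[10] deliver 1→3 → ∅
[11] deliver 3→2 → N2(foll t1 [-])
[12] deliver 2→3 → ∅
[13] deliver 3→4 → N4(foll t1 [q])
[14] deliver 4→3 → ∅
[15] deliver 3→0 → N0(foll t1 [q])
[16] deliver 0→3 → ∅
[17] timeout(3) → N3(cand t2 [q])

2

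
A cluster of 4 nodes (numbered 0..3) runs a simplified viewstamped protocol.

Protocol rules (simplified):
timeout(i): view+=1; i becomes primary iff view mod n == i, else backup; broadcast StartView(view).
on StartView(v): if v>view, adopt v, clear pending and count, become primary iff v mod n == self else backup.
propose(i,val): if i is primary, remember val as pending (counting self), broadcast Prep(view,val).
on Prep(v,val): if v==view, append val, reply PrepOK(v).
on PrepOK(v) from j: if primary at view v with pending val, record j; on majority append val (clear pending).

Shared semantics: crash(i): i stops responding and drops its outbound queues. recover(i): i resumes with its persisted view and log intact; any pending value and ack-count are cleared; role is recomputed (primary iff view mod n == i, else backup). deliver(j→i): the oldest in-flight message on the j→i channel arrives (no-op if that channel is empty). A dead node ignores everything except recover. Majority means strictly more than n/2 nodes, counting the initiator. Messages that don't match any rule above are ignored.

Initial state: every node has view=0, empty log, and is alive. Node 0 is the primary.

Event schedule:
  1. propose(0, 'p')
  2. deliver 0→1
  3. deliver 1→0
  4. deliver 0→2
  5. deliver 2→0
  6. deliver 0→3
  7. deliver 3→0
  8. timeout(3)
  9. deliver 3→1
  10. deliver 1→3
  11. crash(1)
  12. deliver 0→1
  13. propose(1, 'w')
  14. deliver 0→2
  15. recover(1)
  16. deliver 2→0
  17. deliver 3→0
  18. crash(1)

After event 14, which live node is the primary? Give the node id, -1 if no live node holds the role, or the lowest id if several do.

after 1 — propose(0,'p'): ·
after 2 — deliver 0→1: n1:back/v0/[p]
after 3 — deliver 1→0: ·
after 4 — deliver 0→2: n2:back/v0/[p]
after 5 — deliver 2→0: n0:prim/v0/[p]
after 6 — deliver 0→3: n3:back/v0/[p]
after 7 — deliver 3→0: ·
after 8 — timeout(3): n3:back/v1/[p]
after 9 — deliver 3→1: n1:prim/v1/[p]
after 10 — deliver 1→3: ·
after 11 — crash(1): n1:✗prim/v1/[p]
after 12 — deliver 0→1: ·
after 13 — propose(1,'w'): ·
after 14 — deliver 0→2: ·

0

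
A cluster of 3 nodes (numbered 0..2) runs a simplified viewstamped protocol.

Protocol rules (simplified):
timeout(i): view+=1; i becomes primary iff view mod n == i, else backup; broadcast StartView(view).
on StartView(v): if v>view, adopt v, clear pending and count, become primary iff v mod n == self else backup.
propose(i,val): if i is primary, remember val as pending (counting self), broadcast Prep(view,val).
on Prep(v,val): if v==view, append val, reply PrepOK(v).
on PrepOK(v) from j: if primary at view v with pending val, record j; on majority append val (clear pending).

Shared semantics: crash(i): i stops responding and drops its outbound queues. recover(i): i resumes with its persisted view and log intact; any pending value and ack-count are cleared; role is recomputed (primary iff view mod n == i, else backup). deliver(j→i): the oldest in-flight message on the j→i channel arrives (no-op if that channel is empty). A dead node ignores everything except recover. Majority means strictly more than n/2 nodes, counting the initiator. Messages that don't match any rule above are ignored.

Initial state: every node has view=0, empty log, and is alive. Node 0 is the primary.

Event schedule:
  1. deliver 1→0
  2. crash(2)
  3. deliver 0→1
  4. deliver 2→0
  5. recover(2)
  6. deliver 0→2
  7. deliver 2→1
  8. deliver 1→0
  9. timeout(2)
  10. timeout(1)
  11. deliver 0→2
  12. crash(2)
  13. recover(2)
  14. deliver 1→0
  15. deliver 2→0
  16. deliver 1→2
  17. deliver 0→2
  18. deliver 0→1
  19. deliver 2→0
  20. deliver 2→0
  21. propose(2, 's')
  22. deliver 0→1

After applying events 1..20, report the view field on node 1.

[1] deliver 1→0 → ∅
[2] crash(2) → N2(✗back v0 [-])
[3] deliver 0→1 → ∅
[4] deliver 2→0 → ∅
[5] recover(2) → N2(back v0 [-])
[6] deliver 0→2 → ∅
[7] deliver 2→1 → ∅
[8] deliver 1→0 → ∅
[9] timeout(2) → N2(back v1 [-])
[10] timeout(1) → N1(prim v1 [-])
[11] deliver 0→2 → ∅
[12] crash(2) → N2(✗back v1 [-])
[13] recover(2) → N2(back v1 [-])
[14] deliver 1→0 → N0(back v1 [-])
[15] deliver 2→0 → ∅
[16] deliver 1→2 → ∅
[17] deliver 0→2 → ∅
[18] deliver 0→1 → ∅
[19] deliver 2→0 → ∅
[20] deliver 2→0 → ∅

1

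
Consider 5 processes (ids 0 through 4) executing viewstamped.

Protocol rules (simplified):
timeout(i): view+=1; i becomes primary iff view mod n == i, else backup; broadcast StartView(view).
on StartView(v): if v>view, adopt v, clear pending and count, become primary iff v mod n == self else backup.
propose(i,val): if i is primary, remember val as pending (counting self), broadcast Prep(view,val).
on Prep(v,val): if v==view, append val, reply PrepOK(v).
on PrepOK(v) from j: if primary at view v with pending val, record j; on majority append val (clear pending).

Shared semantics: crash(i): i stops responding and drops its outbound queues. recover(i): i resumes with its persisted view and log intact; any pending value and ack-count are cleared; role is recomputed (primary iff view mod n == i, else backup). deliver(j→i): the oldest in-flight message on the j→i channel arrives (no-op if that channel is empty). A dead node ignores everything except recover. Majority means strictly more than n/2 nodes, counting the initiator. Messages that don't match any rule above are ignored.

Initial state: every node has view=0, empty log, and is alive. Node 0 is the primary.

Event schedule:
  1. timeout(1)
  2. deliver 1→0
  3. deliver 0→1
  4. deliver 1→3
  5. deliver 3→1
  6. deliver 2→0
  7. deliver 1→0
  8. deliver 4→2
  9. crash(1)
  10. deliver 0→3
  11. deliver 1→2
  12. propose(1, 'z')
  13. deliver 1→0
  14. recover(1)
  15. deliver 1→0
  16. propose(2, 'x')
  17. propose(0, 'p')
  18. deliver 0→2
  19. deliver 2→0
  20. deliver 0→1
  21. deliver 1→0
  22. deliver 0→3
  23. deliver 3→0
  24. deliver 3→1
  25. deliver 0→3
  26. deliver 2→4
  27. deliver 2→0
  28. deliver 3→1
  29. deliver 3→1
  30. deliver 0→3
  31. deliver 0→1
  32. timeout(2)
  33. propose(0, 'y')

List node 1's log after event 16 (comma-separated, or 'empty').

empty

after 1 — timeout(1): n1:prim/v1/[-]
after 2 — deliver 1→0: n0:back/v1/[-]
after 3 — deliver 0→1: ·
after 4 — deliver 1→3: n3:back/v1/[-]
after 5 — deliver 3→1: ·
after 6 — deliver 2→0: ·
after 7 — deliver 1→0: ·
after 8 — deliver 4→2: ·
after 9 — crash(1): n1:✗prim/v1/[-]
after 10 — deliver 0→3: ·
after 11 — deliver 1→2: ·
after 12 — propose(1,'z'): ·
after 13 — deliver 1→0: ·
after 14 — recover(1): n1:prim/v1/[-]
after 15 — deliver 1→0: ·
after 16 — propose(2,'x'): ·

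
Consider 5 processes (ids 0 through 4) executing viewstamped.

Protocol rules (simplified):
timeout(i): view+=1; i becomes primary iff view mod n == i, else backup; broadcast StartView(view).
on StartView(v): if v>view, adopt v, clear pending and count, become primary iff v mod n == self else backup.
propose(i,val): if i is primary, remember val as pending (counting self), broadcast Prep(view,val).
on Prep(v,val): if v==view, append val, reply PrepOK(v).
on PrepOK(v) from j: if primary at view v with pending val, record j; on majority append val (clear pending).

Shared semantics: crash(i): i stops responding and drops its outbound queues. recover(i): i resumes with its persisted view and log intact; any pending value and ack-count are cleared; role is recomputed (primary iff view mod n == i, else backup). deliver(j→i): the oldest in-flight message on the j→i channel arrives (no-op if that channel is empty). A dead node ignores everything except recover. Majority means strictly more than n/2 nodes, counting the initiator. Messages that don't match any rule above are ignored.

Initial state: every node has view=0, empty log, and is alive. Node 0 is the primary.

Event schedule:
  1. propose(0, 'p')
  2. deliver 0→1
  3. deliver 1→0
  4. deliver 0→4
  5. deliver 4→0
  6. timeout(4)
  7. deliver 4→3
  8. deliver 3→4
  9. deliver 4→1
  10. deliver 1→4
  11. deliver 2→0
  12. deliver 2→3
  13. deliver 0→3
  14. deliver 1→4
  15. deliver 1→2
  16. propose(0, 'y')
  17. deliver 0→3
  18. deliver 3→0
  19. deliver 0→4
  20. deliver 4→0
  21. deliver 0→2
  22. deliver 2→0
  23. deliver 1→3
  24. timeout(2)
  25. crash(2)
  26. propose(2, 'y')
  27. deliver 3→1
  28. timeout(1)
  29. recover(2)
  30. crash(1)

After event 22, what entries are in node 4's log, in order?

p

e1 propose(0,'p'): ·
e2 deliver 0→1: 1[back,v=0,p]
e3 deliver 1→0: ·
e4 deliver 0→4: 4[back,v=0,p]
e5 deliver 4→0: 0[prim,v=0,p]
e6 timeout(4): 4[back,v=1,p]
e7 deliver 4→3: 3[back,v=1,-]
e8 deliver 3→4: ·
e9 deliver 4→1: 1[prim,v=1,p]
e10 deliver 1→4: ·
e11 deliver 2→0: ·
e12 deliver 2→3: ·
e13 deliver 0→3: ·
e14 deliver 1→4: ·
e15 deliver 1→2: ·
e16 propose(0,'y'): ·
e17 deliver 0→3: ·
e18 deliver 3→0: ·
e19 deliver 0→4: ·
e20 deliver 4→0: 0[back,v=1,p]
e21 deliver 0→2: 2[back,v=0,p]
e22 deliver 2→0: ·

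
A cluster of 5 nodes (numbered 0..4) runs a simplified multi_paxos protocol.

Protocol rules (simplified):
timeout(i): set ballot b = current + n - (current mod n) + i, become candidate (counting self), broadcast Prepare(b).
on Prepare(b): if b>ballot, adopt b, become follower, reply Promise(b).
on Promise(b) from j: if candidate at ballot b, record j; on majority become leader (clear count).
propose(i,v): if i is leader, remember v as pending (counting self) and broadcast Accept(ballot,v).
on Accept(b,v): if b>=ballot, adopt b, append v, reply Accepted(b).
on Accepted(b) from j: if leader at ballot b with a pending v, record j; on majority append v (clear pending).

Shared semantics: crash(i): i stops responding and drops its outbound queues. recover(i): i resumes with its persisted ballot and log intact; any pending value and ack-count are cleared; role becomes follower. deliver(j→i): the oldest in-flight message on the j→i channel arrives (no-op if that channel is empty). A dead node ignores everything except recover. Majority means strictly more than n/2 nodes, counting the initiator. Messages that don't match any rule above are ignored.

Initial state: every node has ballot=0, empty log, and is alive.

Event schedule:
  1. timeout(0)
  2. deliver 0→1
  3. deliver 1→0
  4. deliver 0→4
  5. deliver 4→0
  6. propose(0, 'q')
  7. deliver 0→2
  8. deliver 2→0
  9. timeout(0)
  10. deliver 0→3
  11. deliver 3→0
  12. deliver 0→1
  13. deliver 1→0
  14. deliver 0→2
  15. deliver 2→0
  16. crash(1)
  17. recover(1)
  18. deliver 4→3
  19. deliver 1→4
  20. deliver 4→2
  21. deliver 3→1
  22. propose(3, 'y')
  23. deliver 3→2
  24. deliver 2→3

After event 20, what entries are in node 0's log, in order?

empty

[1] timeout(0) → N0(cand b5 [-])
[2] deliver 0→1 → N1(foll b5 [-])
[3] deliver 1→0 → ∅
[4] deliver 0→4 → N4(foll b5 [-])
[5] deliver 4→0 → N0(lead b5 [-])
[6] propose(0,'q') → ∅
[7] deliver 0→2 → N2(foll b5 [-])
[8] deliver 2→0 → ∅
[9] timeout(0) → N0(cand b10 [-])
[10] deliver 0→3 → N3(foll b5 [-])
[11] deliver 3→0 → ∅
[12] deliver 0→1 → N1(foll b5 [q])
[13] deliver 1→0 → ∅
[14] deliver 0→2 → N2(foll b5 [q])
[15] deliver 2→0 → ∅
[16] crash(1) → N1(✗foll b5 [q])
[17] recover(1) → N1(foll b5 [q])
[18] deliver 4→3 → ∅
[19] deliver 1→4 → ∅
[20] deliver 4→2 → ∅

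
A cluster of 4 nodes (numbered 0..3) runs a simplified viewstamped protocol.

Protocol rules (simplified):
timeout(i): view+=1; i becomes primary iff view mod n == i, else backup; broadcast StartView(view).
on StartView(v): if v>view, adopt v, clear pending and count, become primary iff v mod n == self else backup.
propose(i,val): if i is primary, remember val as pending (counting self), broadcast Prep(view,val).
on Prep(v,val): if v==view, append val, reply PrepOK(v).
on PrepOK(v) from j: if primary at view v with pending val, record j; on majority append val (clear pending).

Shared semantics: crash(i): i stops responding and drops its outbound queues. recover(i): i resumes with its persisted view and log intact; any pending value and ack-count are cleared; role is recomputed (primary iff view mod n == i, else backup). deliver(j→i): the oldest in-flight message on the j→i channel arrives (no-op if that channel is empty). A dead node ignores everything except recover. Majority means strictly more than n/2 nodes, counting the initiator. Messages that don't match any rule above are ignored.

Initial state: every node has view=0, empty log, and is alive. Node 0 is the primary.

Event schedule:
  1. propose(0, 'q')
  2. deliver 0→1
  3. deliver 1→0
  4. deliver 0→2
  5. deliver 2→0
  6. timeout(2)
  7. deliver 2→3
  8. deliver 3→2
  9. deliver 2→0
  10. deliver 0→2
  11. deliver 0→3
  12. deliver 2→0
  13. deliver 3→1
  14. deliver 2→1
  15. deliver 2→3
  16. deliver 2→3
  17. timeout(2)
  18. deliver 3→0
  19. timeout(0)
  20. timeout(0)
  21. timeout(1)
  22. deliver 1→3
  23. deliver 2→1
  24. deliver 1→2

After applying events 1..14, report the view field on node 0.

step 1 propose(0,'q'): —
step 2 deliver 0→1: 1={back,v=0,log=q}
step 3 deliver 1→0: —
step 4 deliver 0→2: 2={back,v=0,log=q}
step 5 deliver 2→0: 0={prim,v=0,log=q}
step 6 timeout(2): 2={back,v=1,log=q}
step 7 deliver 2→3: 3={back,v=1,log=-}
step 8 deliver 3→2: —
step 9 deliver 2→0: 0={back,v=1,log=q}
step 10 deliver 0→2: —
step 11 deliver 0→3: —
step 12 deliver 2→0: —
step 13 deliver 3→1: —
step 14 deliver 2→1: 1={prim,v=1,log=q}

1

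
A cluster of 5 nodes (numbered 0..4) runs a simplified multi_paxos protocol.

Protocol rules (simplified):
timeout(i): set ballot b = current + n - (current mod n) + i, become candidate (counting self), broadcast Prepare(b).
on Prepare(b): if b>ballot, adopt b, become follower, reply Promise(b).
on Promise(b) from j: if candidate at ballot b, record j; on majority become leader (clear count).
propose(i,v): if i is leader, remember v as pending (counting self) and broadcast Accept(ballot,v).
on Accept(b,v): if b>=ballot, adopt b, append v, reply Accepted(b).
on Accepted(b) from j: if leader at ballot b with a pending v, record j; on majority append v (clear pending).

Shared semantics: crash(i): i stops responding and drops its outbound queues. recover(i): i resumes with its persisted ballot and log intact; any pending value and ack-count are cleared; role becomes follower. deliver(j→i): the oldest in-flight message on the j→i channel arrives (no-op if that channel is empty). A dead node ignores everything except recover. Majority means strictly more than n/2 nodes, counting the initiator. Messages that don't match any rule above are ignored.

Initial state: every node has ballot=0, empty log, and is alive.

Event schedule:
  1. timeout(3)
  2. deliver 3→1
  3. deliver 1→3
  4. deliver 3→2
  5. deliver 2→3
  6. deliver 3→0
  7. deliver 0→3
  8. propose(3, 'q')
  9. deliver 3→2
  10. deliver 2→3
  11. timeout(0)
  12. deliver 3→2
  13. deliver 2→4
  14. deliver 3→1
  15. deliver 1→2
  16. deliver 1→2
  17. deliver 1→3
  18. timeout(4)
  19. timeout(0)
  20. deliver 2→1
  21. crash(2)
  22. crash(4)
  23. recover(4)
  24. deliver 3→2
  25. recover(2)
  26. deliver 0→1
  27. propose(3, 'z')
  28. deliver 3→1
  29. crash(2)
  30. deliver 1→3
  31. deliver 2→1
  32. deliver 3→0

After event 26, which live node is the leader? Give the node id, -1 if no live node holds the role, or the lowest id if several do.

3

[1] timeout(3) → N3(cand b8 [-])
[2] deliver 3→1 → N1(foll b8 [-])
[3] deliver 1→3 → ∅
[4] deliver 3→2 → N2(foll b8 [-])
[5] deliver 2→3 → N3(lead b8 [-])
[6] deliver 3→0 → N0(foll b8 [-])
[7] deliver 0→3 → ∅
[8] propose(3,'q') → ∅
[9] deliver 3→2 → N2(foll b8 [q])
[10] deliver 2→3 → ∅
[11] timeout(0) → N0(cand b10 [-])
[12] deliver 3→2 → ∅
[13] deliver 2→4 → ∅
[14] deliver 3→1 → N1(foll b8 [q])
[15] deliver 1→2 → ∅
[16] deliver 1→2 → ∅
[17] deliver 1→3 → N3(lead b8 [q])
[18] timeout(4) → N4(cand b9 [-])
[19] timeout(0) → N0(cand b15 [-])
[20] deliver 2→1 → ∅
[21] crash(2) → N2(✗foll b8 [q])
[22] crash(4) → N4(✗cand b9 [-])
[23] recover(4) → N4(foll b9 [-])
[24] deliver 3→2 → ∅
[25] recover(2) → N2(foll b8 [q])
[26] deliver 0→1 → N1(foll b10 [q])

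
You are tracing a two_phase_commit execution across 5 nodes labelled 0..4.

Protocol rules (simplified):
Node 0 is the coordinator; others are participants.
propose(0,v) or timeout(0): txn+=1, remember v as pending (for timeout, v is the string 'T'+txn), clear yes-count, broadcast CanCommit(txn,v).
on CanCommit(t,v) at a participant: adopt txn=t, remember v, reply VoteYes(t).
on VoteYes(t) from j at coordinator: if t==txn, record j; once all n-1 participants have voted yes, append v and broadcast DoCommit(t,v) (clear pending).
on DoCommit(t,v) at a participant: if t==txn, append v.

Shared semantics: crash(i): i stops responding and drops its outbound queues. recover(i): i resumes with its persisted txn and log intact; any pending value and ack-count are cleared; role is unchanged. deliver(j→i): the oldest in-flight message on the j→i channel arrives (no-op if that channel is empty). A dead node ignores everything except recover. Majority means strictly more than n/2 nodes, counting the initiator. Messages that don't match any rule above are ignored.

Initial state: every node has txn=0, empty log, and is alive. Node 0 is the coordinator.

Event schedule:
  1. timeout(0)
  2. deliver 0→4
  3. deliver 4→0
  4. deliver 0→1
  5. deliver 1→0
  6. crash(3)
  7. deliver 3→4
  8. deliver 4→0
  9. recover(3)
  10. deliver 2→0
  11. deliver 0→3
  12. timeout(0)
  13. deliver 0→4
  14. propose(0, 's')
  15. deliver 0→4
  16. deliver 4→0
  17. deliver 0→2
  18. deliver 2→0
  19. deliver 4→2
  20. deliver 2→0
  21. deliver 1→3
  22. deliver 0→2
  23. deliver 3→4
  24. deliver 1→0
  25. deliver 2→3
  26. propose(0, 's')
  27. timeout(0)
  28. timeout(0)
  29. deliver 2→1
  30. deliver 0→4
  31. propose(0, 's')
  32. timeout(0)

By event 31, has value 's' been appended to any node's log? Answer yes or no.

1. timeout(0):  <0:coor t1 ->
2. deliver 0→4:  <4:part t1 ->
3. deliver 4→0:  nop
4. deliver 0→1:  <1:part t1 ->
5. deliver 1→0:  nop
6. crash(3):  <3:✗part t0 ->
7. deliver 3→4:  nop
8. deliver 4→0:  nop
9. recover(3):  <3:part t0 ->
10. deliver 2→0:  nop
11. deliver 0→3:  <3:part t1 ->
12. timeout(0):  <0:coor t2 ->
13. deliver 0→4:  <4:part t2 ->
14. propose(0,'s'):  <0:coor t3 ->
15. deliver 0→4:  <4:part t3 ->
16. deliver 4→0:  nop
17. deliver 0→2:  <2:part t1 ->
18. deliver 2→0:  nop
19. deliver 4→2:  nop
20. deliver 2→0:  nop
21. deliver 1→3:  nop
22. deliver 0→2:  <2:part t2 ->
23. deliver 3→4:  nop
24. deliver 1→0:  nop
25. deliver 2→3:  nop
26. propose(0,'s'):  <0:coor t4 ->
27. timeout(0):  <0:coor t5 ->
28. timeout(0):  <0:coor t6 ->
29. deliver 2→1:  nop
30. deliver 0→4:  <4:part t4 ->
31. propose(0,'s'):  <0:coor t7 ->

no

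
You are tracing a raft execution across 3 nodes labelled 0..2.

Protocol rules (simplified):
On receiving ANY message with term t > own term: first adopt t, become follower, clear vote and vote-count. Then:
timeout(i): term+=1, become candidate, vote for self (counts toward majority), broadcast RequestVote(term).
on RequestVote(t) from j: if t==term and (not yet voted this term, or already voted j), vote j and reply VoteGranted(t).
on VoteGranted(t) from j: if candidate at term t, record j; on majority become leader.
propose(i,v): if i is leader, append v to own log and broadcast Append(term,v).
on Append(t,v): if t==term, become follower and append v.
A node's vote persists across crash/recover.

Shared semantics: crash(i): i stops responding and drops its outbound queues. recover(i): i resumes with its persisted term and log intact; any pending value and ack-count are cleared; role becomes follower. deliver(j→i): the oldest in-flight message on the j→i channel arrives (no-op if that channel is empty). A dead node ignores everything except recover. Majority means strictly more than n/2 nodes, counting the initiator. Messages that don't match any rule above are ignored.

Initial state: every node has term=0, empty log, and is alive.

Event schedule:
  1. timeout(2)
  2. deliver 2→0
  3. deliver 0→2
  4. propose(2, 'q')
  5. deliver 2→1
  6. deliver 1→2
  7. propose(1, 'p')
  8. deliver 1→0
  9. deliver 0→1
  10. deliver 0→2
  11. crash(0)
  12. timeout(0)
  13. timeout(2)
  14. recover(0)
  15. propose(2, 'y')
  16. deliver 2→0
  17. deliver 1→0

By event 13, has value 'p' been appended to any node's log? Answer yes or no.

no

step 1 timeout(2): 2={cand,t=1,log=-}
step 2 deliver 2→0: 0={foll,t=1,log=-}
step 3 deliver 0→2: 2={lead,t=1,log=-}
step 4 propose(2,'q'): 2={lead,t=1,log=q}
step 5 deliver 2→1: 1={foll,t=1,log=-}
step 6 deliver 1→2: —
step 7 propose(1,'p'): —
step 8 deliver 1→0: —
step 9 deliver 0→1: —
step 10 deliver 0→2: —
step 11 crash(0): 0={✗foll,t=1,log=-}
step 12 timeout(0): —
step 13 timeout(2): 2={cand,t=2,log=q}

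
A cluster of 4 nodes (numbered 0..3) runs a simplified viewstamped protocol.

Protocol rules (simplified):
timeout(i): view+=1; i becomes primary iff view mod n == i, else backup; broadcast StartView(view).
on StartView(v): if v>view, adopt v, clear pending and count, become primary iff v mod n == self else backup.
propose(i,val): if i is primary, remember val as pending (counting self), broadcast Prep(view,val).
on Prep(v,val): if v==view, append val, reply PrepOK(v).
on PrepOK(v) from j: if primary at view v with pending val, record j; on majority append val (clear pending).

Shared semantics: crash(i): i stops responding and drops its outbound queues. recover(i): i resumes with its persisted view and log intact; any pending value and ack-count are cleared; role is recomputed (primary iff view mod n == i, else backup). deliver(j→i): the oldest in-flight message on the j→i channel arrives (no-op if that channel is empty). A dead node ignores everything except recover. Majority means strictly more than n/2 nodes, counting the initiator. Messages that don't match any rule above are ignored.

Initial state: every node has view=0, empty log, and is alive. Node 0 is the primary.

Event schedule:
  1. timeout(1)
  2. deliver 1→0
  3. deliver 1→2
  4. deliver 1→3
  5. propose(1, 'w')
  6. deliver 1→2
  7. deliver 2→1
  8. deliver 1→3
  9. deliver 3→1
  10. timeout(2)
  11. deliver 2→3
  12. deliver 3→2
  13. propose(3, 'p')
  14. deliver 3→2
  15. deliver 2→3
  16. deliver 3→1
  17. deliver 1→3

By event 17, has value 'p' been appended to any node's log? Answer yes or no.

e1 timeout(1): 1[prim,v=1,-]
e2 deliver 1→0: 0[back,v=1,-]
e3 deliver 1→2: 2[back,v=1,-]
e4 deliver 1→3: 3[back,v=1,-]
e5 propose(1,'w'): ·
e6 deliver 1→2: 2[back,v=1,w]
e7 deliver 2→1: ·
e8 deliver 1→3: 3[back,v=1,w]
e9 deliver 3→1: 1[prim,v=1,w]
e10 timeout(2): 2[prim,v=2,w]
e11 deliver 2→3: 3[back,v=2,w]
e12 deliver 3→2: ·
e13 propose(3,'p'): ·
e14 deliver 3→2: ·
e15 deliver 2→3: ·
e16 deliver 3→1: ·
e17 deliver 1→3: ·

no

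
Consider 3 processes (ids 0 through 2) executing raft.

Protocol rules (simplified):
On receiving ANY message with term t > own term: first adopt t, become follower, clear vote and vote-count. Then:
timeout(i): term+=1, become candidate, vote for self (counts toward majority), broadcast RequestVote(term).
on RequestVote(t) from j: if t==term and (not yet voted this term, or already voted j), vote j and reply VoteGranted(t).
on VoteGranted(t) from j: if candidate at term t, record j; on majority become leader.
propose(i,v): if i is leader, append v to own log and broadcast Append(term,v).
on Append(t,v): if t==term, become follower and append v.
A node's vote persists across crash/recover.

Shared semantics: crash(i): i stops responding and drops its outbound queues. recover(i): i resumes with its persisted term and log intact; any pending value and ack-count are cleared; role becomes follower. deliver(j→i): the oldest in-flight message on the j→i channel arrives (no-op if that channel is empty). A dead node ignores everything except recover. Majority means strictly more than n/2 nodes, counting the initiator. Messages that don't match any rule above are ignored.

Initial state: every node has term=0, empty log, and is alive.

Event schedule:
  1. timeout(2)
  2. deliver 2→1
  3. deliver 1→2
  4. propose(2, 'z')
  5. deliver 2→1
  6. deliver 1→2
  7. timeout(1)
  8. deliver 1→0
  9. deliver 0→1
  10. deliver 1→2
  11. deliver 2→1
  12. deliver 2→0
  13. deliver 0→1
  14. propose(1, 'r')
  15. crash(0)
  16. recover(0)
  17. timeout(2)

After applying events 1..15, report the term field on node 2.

2

1. timeout(2):  <2:cand t1 ->
2. deliver 2→1:  <1:foll t1 ->
3. deliver 1→2:  <2:lead t1 ->
4. propose(2,'z'):  <2:lead t1 z>
5. deliver 2→1:  <1:foll t1 z>
6. deliver 1→2:  nop
7. timeout(1):  <1:cand t2 z>
8. deliver 1→0:  <0:foll t2 ->
9. deliver 0→1:  <1:lead t2 z>
10. deliver 1→2:  <2:foll t2 z>
11. deliver 2→1:  nop
12. deliver 2→0:  nop
13. deliver 0→1:  nop
14. propose(1,'r'):  <1:lead t2 z,r>
15. crash(0):  <0:✗foll t2 ->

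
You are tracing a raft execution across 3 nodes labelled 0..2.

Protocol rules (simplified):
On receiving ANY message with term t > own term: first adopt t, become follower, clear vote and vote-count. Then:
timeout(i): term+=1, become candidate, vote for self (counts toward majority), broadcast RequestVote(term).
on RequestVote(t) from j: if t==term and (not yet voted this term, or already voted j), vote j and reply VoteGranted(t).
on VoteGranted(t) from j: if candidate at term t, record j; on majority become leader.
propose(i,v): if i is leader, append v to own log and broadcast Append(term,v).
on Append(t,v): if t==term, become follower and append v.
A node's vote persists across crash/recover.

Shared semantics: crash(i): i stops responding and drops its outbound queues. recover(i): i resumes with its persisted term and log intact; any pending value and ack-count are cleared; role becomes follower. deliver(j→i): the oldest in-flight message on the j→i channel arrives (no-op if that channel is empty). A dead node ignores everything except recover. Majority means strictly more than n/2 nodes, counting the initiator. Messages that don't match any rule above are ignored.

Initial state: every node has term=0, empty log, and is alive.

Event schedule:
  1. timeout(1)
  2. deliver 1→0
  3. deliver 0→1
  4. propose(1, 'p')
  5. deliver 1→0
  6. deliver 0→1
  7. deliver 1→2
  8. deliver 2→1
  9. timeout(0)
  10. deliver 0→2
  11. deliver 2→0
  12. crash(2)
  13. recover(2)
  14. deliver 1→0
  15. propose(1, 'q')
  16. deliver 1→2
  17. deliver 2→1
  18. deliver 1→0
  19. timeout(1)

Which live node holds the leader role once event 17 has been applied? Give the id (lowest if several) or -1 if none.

0

step 1 timeout(1): 1={cand,t=1,log=-}
step 2 deliver 1→0: 0={foll,t=1,log=-}
step 3 deliver 0→1: 1={lead,t=1,log=-}
step 4 propose(1,'p'): 1={lead,t=1,log=p}
step 5 deliver 1→0: 0={foll,t=1,log=p}
step 6 deliver 0→1: —
step 7 deliver 1→2: 2={foll,t=1,log=-}
step 8 deliver 2→1: —
step 9 timeout(0): 0={cand,t=2,log=p}
step 10 deliver 0→2: 2={foll,t=2,log=-}
step 11 deliver 2→0: 0={lead,t=2,log=p}
step 12 crash(2): 2={✗foll,t=2,log=-}
step 13 recover(2): 2={foll,t=2,log=-}
step 14 deliver 1→0: —
step 15 propose(1,'q'): 1={lead,t=1,log=p,q}
step 16 deliver 1→2: —
step 17 deliver 2→1: —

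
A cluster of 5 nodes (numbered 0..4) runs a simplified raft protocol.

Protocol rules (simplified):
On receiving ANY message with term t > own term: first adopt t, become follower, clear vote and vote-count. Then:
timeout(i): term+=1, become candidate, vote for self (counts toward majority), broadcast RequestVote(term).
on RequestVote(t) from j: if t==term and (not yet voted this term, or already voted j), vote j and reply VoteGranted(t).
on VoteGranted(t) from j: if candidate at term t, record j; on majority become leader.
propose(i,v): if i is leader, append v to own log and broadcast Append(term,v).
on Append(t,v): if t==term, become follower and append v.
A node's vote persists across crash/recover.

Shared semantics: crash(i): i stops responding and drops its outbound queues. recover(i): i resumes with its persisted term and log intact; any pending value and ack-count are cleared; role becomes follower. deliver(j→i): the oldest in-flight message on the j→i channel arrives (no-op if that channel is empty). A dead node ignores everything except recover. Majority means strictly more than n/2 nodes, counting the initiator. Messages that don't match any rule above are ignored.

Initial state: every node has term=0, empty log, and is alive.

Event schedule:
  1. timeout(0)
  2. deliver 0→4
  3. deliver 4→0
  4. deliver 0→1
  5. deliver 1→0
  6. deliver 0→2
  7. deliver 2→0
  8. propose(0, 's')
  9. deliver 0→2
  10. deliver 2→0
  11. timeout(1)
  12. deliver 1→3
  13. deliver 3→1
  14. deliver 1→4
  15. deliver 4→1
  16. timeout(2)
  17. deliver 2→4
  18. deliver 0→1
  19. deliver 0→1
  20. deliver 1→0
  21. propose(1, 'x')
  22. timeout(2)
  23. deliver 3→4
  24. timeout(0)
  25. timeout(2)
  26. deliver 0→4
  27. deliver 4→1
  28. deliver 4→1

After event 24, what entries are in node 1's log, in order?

e1 timeout(0): 0[cand,t=1,-]
e2 deliver 0→4: 4[foll,t=1,-]
e3 deliver 4→0: ·
e4 deliver 0→1: 1[foll,t=1,-]
e5 deliver 1→0: 0[lead,t=1,-]
e6 deliver 0→2: 2[foll,t=1,-]
e7 deliver 2→0: ·
e8 propose(0,'s'): 0[lead,t=1,s]
e9 deliver 0→2: 2[foll,t=1,s]
e10 deliver 2→0: ·
e11 timeout(1): 1[cand,t=2,-]
e12 deliver 1→3: 3[foll,t=2,-]
e13 deliver 3→1: ·
e14 deliver 1→4: 4[foll,t=2,-]
e15 deliver 4→1: 1[lead,t=2,-]
e16 timeout(2): 2[cand,t=2,s]
e17 deliver 2→4: ·
e18 deliver 0→1: ·
e19 deliver 0→1: ·
e20 deliver 1→0: 0[foll,t=2,s]
e21 propose(1,'x'): 1[lead,t=2,x]
e22 timeout(2): 2[cand,t=3,s]
e23 deliver 3→4: ·
e24 timeout(0): 0[cand,t=3,s]

x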